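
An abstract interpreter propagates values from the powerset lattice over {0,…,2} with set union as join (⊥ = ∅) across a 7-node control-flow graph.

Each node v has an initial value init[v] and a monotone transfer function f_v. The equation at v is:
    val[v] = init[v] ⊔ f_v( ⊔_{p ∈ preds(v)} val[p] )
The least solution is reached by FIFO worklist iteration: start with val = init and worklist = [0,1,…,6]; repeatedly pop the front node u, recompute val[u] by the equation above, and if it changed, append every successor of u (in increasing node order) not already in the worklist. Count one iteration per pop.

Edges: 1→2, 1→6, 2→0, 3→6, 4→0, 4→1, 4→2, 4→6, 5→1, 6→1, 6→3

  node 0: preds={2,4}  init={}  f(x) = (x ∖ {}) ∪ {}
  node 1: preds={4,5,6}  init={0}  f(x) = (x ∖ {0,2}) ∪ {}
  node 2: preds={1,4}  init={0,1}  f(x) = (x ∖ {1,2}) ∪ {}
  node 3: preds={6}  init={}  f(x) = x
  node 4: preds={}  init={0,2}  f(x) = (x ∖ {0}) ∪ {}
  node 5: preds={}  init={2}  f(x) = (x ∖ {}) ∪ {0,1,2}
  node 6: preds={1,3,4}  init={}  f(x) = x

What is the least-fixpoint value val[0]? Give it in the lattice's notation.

{0,1,2}

Iteration log — 14 steps:
  step 1. node 0  ⊔preds={0,1,2}  new={0,1,2}  old={}  +wl: 
  step 2. node 1  ⊔preds={0,2}  new={0}  stable
  step 3. node 2  ⊔preds={0,2}  new={0,1}  stable
  step 4. node 3  ⊔preds={}  new={}  stable
  step 5. node 4  ⊔preds={}  new={0,2}  stable
  step 6. node 5  ⊔preds={}  new={0,1,2}  old={2}  +wl: 1
  step 7. node 6  ⊔preds={0,2}  new={0,2}  old={}  +wl: 3
  step 8. node 1  ⊔preds={0,1,2}  new={0,1}  old={0}  +wl: 2,6
  step 9. node 3  ⊔preds={0,2}  new={0,2}  old={}  +wl: 
  step 10. node 2  ⊔preds={0,1,2}  new={0,1}  stable
  step 11. node 6  ⊔preds={0,1,2}  new={0,1,2}  old={0,2}  +wl: 1,3
  step 12. node 1  ⊔preds={0,1,2}  new={0,1}  stable
  step 13. node 3  ⊔preds={0,1,2}  new={0,1,2}  old={0,2}  +wl: 6
  step 14. node 6  ⊔preds={0,1,2}  new={0,1,2}  stable

Least fixpoint reached:
  node 0: {0,1,2}
  node 1: {0,1}
  node 2: {0,1}
  node 3: {0,1,2}
  node 4: {0,2}
  node 5: {0,1,2}
  node 6: {0,1,2}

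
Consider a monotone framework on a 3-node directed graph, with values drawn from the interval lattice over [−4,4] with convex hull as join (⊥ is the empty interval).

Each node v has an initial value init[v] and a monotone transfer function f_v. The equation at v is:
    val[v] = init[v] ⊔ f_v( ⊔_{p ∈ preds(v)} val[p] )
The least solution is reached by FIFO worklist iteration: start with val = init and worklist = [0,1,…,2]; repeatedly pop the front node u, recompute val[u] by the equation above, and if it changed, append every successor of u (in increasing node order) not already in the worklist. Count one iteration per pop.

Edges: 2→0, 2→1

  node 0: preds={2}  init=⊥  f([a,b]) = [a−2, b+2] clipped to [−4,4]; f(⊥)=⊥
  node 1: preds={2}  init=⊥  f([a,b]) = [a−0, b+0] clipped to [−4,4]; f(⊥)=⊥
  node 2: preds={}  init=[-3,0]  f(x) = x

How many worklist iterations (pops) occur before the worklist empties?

3

Worklist (3 pops):
  #1 pop 0: in=[-3,0] → [-4,2] (was ⊥); enqueue []
  #2 pop 1: in=[-3,0] → [-3,0] (was ⊥); enqueue []
  #3 pop 2: in=⊥ → [-3,0] (no change)

Fixpoint:
  val[0] = [-4,2]
  val[1] = [-3,0]
  val[2] = [-3,0]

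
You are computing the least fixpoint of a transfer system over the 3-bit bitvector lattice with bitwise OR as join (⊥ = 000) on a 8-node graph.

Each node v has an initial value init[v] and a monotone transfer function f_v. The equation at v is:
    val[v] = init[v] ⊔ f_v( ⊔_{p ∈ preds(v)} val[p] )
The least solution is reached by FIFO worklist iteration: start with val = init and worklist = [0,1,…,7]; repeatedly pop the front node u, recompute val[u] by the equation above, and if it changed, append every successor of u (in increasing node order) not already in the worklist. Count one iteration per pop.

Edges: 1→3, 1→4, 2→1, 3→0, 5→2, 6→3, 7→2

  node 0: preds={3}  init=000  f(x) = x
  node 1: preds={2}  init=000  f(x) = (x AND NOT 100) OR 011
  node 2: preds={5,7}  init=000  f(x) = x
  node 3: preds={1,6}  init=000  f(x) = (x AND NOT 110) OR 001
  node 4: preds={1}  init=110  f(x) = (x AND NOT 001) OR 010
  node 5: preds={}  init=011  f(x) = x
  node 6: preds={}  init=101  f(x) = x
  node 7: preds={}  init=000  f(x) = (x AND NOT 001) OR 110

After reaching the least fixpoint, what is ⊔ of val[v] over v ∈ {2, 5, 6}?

111

Iteration log — 12 steps:
  step 1. node 0  ⊔preds=000  new=000  stable
  step 2. node 1  ⊔preds=000  new=011  old=000  +wl: 
  step 3. node 2  ⊔preds=011  new=011  old=000  +wl: 1
  step 4. node 3  ⊔preds=111  new=001  old=000  +wl: 0
  step 5. node 4  ⊔preds=011  new=110  stable
  step 6. node 5  ⊔preds=000  new=011  stable
  step 7. node 6  ⊔preds=000  new=101  stable
  step 8. node 7  ⊔preds=000  new=110  old=000  +wl: 2
  step 9. node 1  ⊔preds=011  new=011  stable
  step 10. node 0  ⊔preds=001  new=001  old=000  +wl: 
  step 11. node 2  ⊔preds=111  new=111  old=011  +wl: 1
  step 12. node 1  ⊔preds=111  new=011  stable

Least fixpoint reached:
  node 0: 001
  node 1: 011
  node 2: 111
  node 3: 001
  node 4: 110
  node 5: 011
  node 6: 101
  node 7: 110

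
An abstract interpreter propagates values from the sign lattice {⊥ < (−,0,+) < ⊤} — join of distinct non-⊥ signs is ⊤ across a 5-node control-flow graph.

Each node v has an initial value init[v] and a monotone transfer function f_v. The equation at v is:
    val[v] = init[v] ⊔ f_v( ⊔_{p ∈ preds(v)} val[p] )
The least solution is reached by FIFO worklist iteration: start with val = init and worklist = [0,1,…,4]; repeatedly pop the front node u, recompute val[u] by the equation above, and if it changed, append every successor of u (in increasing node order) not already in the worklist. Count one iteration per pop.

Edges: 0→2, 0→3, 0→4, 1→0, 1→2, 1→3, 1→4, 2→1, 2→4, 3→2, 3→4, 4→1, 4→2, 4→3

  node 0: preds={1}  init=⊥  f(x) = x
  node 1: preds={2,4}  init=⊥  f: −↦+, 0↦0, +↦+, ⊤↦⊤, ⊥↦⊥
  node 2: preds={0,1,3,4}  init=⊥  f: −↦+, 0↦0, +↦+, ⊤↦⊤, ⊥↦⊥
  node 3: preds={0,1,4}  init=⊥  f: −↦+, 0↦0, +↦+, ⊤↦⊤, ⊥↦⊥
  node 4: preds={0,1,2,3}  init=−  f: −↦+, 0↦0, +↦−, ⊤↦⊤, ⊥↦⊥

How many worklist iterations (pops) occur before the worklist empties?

14

Iteration log — 14 steps:
  step 1. node 0  ⊔preds=⊥  new=⊥  stable
  step 2. node 1  ⊔preds=−  new=+  old=⊥  +wl: 0
  step 3. node 2  ⊔preds=⊤  new=⊤  old=⊥  +wl: 1
  step 4. node 3  ⊔preds=⊤  new=⊤  old=⊥  +wl: 2
  step 5. node 4  ⊔preds=⊤  new=⊤  old=−  +wl: 3
  step 6. node 0  ⊔preds=+  new=+  old=⊥  +wl: 4
  step 7. node 1  ⊔preds=⊤  new=⊤  old=+  +wl: 0
  step 8. node 2  ⊔preds=⊤  new=⊤  stable
  step 9. node 3  ⊔preds=⊤  new=⊤  stable
  step 10. node 4  ⊔preds=⊤  new=⊤  stable
  step 11. node 0  ⊔preds=⊤  new=⊤  old=+  +wl: 2,3,4
  step 12. node 2  ⊔preds=⊤  new=⊤  stable
  step 13. node 3  ⊔preds=⊤  new=⊤  stable
  step 14. node 4  ⊔preds=⊤  new=⊤  stable

Least fixpoint reached:
  node 0: ⊤
  node 1: ⊤
  node 2: ⊤
  node 3: ⊤
  node 4: ⊤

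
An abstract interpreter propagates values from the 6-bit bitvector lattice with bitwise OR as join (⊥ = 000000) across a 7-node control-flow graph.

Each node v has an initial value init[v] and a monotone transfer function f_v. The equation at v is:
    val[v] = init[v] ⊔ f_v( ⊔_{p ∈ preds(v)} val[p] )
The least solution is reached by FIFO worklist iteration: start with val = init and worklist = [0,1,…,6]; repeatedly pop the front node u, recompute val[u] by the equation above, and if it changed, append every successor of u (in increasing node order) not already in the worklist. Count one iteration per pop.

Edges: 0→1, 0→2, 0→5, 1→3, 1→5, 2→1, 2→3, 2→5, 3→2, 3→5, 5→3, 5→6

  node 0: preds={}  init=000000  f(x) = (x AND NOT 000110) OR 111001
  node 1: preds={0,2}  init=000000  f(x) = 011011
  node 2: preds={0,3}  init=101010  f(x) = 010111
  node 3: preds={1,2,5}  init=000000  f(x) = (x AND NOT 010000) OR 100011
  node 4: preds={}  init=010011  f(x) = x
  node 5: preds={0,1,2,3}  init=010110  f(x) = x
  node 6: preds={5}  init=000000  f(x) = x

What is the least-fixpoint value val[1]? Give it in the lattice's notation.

Iteration log — 10 steps:
  step 1. node 0  ⊔preds=000000  new=111001  old=000000  +wl: 
  step 2. node 1  ⊔preds=111011  new=011011  old=000000  +wl: 
  step 3. node 2  ⊔preds=111001  new=111111  old=101010  +wl: 1
  step 4. node 3  ⊔preds=111111  new=101111  old=000000  +wl: 2
  step 5. node 4  ⊔preds=000000  new=010011  stable
  step 6. node 5  ⊔preds=111111  new=111111  old=010110  +wl: 3
  step 7. node 6  ⊔preds=111111  new=111111  old=000000  +wl: 
  step 8. node 1  ⊔preds=111111  new=011011  stable
  step 9. node 2  ⊔preds=111111  new=111111  stable
  step 10. node 3  ⊔preds=111111  new=101111  stable

Least fixpoint reached:
  node 0: 111001
  node 1: 011011
  node 2: 111111
  node 3: 101111
  node 4: 010011
  node 5: 111111
  node 6: 111111

011011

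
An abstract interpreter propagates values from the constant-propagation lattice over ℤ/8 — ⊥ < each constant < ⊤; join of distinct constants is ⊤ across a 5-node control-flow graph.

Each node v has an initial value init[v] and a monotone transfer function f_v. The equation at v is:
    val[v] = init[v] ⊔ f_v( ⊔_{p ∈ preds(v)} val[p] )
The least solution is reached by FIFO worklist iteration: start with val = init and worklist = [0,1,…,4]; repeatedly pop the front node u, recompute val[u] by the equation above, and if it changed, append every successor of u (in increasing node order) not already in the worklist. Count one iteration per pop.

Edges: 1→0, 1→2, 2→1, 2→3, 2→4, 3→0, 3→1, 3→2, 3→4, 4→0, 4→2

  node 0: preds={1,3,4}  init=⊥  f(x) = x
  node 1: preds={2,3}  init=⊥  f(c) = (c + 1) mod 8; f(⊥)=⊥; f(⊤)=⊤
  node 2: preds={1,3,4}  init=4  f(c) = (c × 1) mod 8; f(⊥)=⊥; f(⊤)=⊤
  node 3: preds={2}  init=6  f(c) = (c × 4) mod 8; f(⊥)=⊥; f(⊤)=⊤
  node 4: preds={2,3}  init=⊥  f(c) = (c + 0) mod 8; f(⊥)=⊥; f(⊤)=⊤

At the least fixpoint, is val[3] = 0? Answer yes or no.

Iteration log — 8 steps:
  step 1. node 0  ⊔preds=6  new=6  old=⊥  +wl: 
  step 2. node 1  ⊔preds=⊤  new=⊤  old=⊥  +wl: 0
  step 3. node 2  ⊔preds=⊤  new=⊤  old=4  +wl: 1
  step 4. node 3  ⊔preds=⊤  new=⊤  old=6  +wl: 2
  step 5. node 4  ⊔preds=⊤  new=⊤  old=⊥  +wl: 
  step 6. node 0  ⊔preds=⊤  new=⊤  old=6  +wl: 
  step 7. node 1  ⊔preds=⊤  new=⊤  stable
  step 8. node 2  ⊔preds=⊤  new=⊤  stable

Least fixpoint reached:
  node 0: ⊤
  node 1: ⊤
  node 2: ⊤
  node 3: ⊤
  node 4: ⊤

no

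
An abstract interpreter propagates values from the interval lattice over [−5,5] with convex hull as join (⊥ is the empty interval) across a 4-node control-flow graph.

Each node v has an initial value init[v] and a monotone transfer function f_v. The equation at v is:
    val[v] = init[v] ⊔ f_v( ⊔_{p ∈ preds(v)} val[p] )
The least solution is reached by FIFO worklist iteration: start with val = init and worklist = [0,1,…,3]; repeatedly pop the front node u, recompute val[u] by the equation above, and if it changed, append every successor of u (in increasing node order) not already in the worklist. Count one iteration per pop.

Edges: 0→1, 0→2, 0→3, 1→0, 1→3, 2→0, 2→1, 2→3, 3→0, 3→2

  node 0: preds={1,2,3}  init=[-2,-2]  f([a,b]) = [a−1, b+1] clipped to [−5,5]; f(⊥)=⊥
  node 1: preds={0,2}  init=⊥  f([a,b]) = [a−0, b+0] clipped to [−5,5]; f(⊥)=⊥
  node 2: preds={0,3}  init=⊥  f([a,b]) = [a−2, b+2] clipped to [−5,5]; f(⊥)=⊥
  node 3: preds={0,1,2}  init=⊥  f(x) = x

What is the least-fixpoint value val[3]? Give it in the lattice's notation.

Trace (17 dequeues):
  [1] u=0 | in ⊥ | out [-2,-2] | ==
  [2] u=1 | in [-2,-2] | out [-2,-2] | prev ⊥ | push {0}
  [3] u=2 | in [-2,-2] | out [-4,0] | prev ⊥ | push {1}
  [4] u=3 | in [-4,0] | out [-4,0] | prev ⊥ | push {2}
  [5] u=0 | in [-4,0] | out [-5,1] | prev [-2,-2] | push {3}
  [6] u=1 | in [-5,1] | out [-5,1] | prev [-2,-2] | push {0}
  [7] u=2 | in [-5,1] | out [-5,3] | prev [-4,0] | push {1}
  [8] u=3 | in [-5,3] | out [-5,3] | prev [-4,0] | push {2}
  [9] u=0 | in [-5,3] | out [-5,4] | prev [-5,1] | push {3}
  [10] u=1 | in [-5,4] | out [-5,4] | prev [-5,1] | push {0}
  [11] u=2 | in [-5,4] | out [-5,5] | prev [-5,3] | push {1}
  [12] u=3 | in [-5,5] | out [-5,5] | prev [-5,3] | push {2}
  [13] u=0 | in [-5,5] | out [-5,5] | prev [-5,4] | push {3}
  [14] u=1 | in [-5,5] | out [-5,5] | prev [-5,4] | push {0}
  [15] u=2 | in [-5,5] | out [-5,5] | ==
  [16] u=3 | in [-5,5] | out [-5,5] | ==
  [17] u=0 | in [-5,5] | out [-5,5] | ==

Converged values:
  [0] [-5,5]
  [1] [-5,5]
  [2] [-5,5]
  [3] [-5,5]

[-5,5]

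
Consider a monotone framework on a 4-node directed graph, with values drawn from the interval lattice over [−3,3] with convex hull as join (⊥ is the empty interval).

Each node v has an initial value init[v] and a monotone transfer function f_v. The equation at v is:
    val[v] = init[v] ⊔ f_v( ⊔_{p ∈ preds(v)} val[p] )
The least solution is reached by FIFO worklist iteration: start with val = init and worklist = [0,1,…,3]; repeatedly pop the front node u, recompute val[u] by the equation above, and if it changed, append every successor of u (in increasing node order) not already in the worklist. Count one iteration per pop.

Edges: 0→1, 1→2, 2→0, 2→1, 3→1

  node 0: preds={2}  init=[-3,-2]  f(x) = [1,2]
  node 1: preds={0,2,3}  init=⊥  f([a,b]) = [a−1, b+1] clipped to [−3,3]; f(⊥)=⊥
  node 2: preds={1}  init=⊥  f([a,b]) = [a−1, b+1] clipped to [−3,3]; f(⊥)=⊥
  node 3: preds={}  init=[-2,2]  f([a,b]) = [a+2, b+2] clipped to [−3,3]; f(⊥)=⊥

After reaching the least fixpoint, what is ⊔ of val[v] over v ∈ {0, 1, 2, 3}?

Worklist (6 pops):
  #1 pop 0: in=⊥ → [-3,2] (was [-3,-2]); enqueue []
  #2 pop 1: in=[-3,2] → [-3,3] (was ⊥); enqueue []
  #3 pop 2: in=[-3,3] → [-3,3] (was ⊥); enqueue [0,1]
  #4 pop 3: in=⊥ → [-2,2] (no change)
  #5 pop 0: in=[-3,3] → [-3,2] (no change)
  #6 pop 1: in=[-3,3] → [-3,3] (no change)

Fixpoint:
  val[0] = [-3,2]
  val[1] = [-3,3]
  val[2] = [-3,3]
  val[3] = [-2,2]

[-3,3]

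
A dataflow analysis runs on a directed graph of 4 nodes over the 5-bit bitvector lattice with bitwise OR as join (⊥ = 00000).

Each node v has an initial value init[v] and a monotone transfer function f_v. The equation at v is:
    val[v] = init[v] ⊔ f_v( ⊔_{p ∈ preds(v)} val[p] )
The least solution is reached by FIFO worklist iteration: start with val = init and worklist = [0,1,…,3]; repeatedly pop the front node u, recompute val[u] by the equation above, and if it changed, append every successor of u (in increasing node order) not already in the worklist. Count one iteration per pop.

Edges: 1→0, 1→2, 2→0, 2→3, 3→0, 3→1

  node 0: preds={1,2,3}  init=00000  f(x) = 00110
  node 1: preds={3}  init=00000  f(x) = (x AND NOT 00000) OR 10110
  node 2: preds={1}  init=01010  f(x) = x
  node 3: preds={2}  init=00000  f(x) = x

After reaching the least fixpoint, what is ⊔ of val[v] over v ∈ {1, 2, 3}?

Iteration log — 8 steps:
  step 1. node 0  ⊔preds=01010  new=00110  old=00000  +wl: 
  step 2. node 1  ⊔preds=00000  new=10110  old=00000  +wl: 0
  step 3. node 2  ⊔preds=10110  new=11110  old=01010  +wl: 
  step 4. node 3  ⊔preds=11110  new=11110  old=00000  +wl: 1
  step 5. node 0  ⊔preds=11110  new=00110  stable
  step 6. node 1  ⊔preds=11110  new=11110  old=10110  +wl: 0,2
  step 7. node 0  ⊔preds=11110  new=00110  stable
  step 8. node 2  ⊔preds=11110  new=11110  stable

Least fixpoint reached:
  node 0: 00110
  node 1: 11110
  node 2: 11110
  node 3: 11110

11110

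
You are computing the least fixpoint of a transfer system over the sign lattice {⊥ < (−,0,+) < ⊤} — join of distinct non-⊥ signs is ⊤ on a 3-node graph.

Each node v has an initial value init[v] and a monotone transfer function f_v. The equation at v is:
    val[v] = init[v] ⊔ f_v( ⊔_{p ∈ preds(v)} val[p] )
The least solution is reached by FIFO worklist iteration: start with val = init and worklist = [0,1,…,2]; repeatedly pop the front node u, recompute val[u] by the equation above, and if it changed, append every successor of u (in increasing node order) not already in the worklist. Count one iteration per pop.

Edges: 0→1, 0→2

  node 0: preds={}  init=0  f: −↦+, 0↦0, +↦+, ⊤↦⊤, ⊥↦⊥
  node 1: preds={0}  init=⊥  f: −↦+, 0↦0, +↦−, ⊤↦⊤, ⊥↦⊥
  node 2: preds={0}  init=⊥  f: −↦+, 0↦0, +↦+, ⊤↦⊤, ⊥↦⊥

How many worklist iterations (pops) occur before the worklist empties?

3

Worklist (3 pops):
  #1 pop 0: in=⊥ → 0 (no change)
  #2 pop 1: in=0 → 0 (was ⊥); enqueue []
  #3 pop 2: in=0 → 0 (was ⊥); enqueue []

Fixpoint:
  val[0] = 0
  val[1] = 0
  val[2] = 0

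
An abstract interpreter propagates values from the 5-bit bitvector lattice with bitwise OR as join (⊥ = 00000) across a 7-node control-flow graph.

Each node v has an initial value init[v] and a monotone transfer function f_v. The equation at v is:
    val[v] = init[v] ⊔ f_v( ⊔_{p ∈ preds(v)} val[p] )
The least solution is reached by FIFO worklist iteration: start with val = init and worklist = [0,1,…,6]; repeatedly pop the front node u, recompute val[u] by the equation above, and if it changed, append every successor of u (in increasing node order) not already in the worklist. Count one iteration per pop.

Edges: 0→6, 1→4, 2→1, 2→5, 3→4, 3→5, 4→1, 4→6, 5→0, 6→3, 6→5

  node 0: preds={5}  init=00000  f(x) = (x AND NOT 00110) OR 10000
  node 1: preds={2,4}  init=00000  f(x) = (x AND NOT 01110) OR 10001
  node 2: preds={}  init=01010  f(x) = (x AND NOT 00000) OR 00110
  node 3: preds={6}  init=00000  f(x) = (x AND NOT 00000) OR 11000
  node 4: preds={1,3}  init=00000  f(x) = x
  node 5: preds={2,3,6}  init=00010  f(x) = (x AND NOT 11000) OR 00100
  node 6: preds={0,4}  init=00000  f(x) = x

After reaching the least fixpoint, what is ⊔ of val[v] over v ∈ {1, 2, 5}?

Iteration log — 14 steps:
  step 1. node 0  ⊔preds=00010  new=10000  old=00000  +wl: 
  step 2. node 1  ⊔preds=01010  new=10001  old=00000  +wl: 
  step 3. node 2  ⊔preds=00000  new=01110  old=01010  +wl: 1
  step 4. node 3  ⊔preds=00000  new=11000  old=00000  +wl: 
  step 5. node 4  ⊔preds=11001  new=11001  old=00000  +wl: 
  step 6. node 5  ⊔preds=11110  new=00110  old=00010  +wl: 0
  step 7. node 6  ⊔preds=11001  new=11001  old=00000  +wl: 3,5
  step 8. node 1  ⊔preds=11111  new=10001  stable
  step 9. node 0  ⊔preds=00110  new=10000  stable
  step 10. node 3  ⊔preds=11001  new=11001  old=11000  +wl: 4
  step 11. node 5  ⊔preds=11111  new=00111  old=00110  +wl: 0
  step 12. node 4  ⊔preds=11001  new=11001  stable
  step 13. node 0  ⊔preds=00111  new=10001  old=10000  +wl: 6
  step 14. node 6  ⊔preds=11001  new=11001  stable

Least fixpoint reached:
  node 0: 10001
  node 1: 10001
  node 2: 01110
  node 3: 11001
  node 4: 11001
  node 5: 00111
  node 6: 11001

11111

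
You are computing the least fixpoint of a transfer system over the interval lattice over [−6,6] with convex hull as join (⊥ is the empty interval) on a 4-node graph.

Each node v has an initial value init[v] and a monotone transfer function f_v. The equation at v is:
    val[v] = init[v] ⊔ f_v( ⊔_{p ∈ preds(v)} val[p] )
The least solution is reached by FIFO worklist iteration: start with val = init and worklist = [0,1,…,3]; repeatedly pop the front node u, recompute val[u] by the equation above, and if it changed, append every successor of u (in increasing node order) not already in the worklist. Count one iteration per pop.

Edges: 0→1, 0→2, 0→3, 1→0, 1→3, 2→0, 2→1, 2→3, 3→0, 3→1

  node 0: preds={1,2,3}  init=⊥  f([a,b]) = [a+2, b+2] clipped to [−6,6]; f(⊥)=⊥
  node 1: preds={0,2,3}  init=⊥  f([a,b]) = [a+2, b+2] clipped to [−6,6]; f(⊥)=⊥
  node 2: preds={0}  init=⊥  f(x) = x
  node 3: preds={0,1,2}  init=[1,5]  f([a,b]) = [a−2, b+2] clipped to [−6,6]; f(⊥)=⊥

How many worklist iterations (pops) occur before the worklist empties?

Iteration log — 6 steps:
  step 1. node 0  ⊔preds=[1,5]  new=[3,6]  old=⊥  +wl: 
  step 2. node 1  ⊔preds=[1,6]  new=[3,6]  old=⊥  +wl: 0
  step 3. node 2  ⊔preds=[3,6]  new=[3,6]  old=⊥  +wl: 1
  step 4. node 3  ⊔preds=[3,6]  new=[1,6]  old=[1,5]  +wl: 
  step 5. node 0  ⊔preds=[1,6]  new=[3,6]  stable
  step 6. node 1  ⊔preds=[1,6]  new=[3,6]  stable

Least fixpoint reached:
  node 0: [3,6]
  node 1: [3,6]
  node 2: [3,6]
  node 3: [1,6]

6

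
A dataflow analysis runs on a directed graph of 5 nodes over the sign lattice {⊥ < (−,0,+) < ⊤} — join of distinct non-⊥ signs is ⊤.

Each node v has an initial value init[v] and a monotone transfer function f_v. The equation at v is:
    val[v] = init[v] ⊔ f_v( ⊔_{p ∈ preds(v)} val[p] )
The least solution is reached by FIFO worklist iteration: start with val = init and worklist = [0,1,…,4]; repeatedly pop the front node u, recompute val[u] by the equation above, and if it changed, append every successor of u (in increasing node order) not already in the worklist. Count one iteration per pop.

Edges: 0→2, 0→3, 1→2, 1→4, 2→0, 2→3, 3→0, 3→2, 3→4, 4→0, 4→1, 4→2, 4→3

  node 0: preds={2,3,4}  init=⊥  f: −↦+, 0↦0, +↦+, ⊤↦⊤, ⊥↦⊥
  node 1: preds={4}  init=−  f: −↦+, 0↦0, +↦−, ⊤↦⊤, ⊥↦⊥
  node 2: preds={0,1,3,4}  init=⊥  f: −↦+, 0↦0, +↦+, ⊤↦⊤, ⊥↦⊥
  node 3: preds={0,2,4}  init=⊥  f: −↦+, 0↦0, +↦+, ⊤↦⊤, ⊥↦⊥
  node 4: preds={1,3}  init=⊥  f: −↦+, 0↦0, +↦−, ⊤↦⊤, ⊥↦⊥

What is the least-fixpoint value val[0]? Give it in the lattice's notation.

Iteration log — 12 steps:
  step 1. node 0  ⊔preds=⊥  new=⊥  stable
  step 2. node 1  ⊔preds=⊥  new=−  stable
  step 3. node 2  ⊔preds=−  new=+  old=⊥  +wl: 0
  step 4. node 3  ⊔preds=+  new=+  old=⊥  +wl: 2
  step 5. node 4  ⊔preds=⊤  new=⊤  old=⊥  +wl: 1,3
  step 6. node 0  ⊔preds=⊤  new=⊤  old=⊥  +wl: 
  step 7. node 2  ⊔preds=⊤  new=⊤  old=+  +wl: 0
  step 8. node 1  ⊔preds=⊤  new=⊤  old=−  +wl: 2,4
  step 9. node 3  ⊔preds=⊤  new=⊤  old=+  +wl: 
  step 10. node 0  ⊔preds=⊤  new=⊤  stable
  step 11. node 2  ⊔preds=⊤  new=⊤  stable
  step 12. node 4  ⊔preds=⊤  new=⊤  stable

Least fixpoint reached:
  node 0: ⊤
  node 1: ⊤
  node 2: ⊤
  node 3: ⊤
  node 4: ⊤

⊤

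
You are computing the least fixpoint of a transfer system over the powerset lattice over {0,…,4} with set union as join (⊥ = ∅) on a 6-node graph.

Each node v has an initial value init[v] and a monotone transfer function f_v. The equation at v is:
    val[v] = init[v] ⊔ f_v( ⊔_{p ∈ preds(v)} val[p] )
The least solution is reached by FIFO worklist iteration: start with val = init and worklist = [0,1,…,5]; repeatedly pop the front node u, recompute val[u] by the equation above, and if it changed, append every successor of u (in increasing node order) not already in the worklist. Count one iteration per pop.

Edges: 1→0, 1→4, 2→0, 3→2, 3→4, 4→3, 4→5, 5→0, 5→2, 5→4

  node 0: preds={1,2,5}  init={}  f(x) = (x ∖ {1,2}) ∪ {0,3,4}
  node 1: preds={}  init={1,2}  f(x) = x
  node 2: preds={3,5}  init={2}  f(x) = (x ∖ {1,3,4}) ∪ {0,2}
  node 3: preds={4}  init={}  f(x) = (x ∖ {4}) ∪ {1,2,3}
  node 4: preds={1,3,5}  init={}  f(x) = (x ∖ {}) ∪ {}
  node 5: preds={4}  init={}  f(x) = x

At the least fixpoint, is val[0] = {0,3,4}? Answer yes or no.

yes

Trace (10 dequeues):
  [1] u=0 | in {1,2} | out {0,3,4} | prev {} | push {}
  [2] u=1 | in {} | out {1,2} | ==
  [3] u=2 | in {} | out {0,2} | prev {2} | push {0}
  [4] u=3 | in {} | out {1,2,3} | prev {} | push {2}
  [5] u=4 | in {1,2,3} | out {1,2,3} | prev {} | push {3}
  [6] u=5 | in {1,2,3} | out {1,2,3} | prev {} | push {4}
  [7] u=0 | in {0,1,2,3} | out {0,3,4} | ==
  [8] u=2 | in {1,2,3} | out {0,2} | ==
  [9] u=3 | in {1,2,3} | out {1,2,3} | ==
  [10] u=4 | in {1,2,3} | out {1,2,3} | ==

Converged values:
  [0] {0,3,4}
  [1] {1,2}
  [2] {0,2}
  [3] {1,2,3}
  [4] {1,2,3}
  [5] {1,2,3}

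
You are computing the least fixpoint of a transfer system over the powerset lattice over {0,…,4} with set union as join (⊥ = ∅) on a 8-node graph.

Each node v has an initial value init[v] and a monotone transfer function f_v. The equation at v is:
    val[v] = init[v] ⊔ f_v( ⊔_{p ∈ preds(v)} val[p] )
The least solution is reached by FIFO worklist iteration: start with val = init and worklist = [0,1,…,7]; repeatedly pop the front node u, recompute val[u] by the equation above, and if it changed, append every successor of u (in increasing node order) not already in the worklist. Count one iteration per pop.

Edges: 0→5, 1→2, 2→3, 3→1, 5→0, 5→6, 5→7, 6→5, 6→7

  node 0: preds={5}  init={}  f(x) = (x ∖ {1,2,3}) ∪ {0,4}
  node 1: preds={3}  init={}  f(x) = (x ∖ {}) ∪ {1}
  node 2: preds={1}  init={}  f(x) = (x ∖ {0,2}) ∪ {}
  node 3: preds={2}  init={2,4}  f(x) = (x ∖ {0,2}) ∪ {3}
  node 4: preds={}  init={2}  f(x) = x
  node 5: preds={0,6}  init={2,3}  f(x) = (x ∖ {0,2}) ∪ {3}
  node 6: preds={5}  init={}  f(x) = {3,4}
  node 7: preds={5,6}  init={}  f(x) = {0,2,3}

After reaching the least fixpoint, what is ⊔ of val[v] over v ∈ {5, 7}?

{0,2,3,4}

Iteration log — 13 steps:
  step 1. node 0  ⊔preds={2,3}  new={0,4}  old={}  +wl: 
  step 2. node 1  ⊔preds={2,4}  new={1,2,4}  old={}  +wl: 
  step 3. node 2  ⊔preds={1,2,4}  new={1,4}  old={}  +wl: 
  step 4. node 3  ⊔preds={1,4}  new={1,2,3,4}  old={2,4}  +wl: 1
  step 5. node 4  ⊔preds={}  new={2}  stable
  step 6. node 5  ⊔preds={0,4}  new={2,3,4}  old={2,3}  +wl: 0
  step 7. node 6  ⊔preds={2,3,4}  new={3,4}  old={}  +wl: 5
  step 8. node 7  ⊔preds={2,3,4}  new={0,2,3}  old={}  +wl: 
  step 9. node 1  ⊔preds={1,2,3,4}  new={1,2,3,4}  old={1,2,4}  +wl: 2
  step 10. node 0  ⊔preds={2,3,4}  new={0,4}  stable
  step 11. node 5  ⊔preds={0,3,4}  new={2,3,4}  stable
  step 12. node 2  ⊔preds={1,2,3,4}  new={1,3,4}  old={1,4}  +wl: 3
  step 13. node 3  ⊔preds={1,3,4}  new={1,2,3,4}  stable

Least fixpoint reached:
  node 0: {0,4}
  node 1: {1,2,3,4}
  node 2: {1,3,4}
  node 3: {1,2,3,4}
  node 4: {2}
  node 5: {2,3,4}
  node 6: {3,4}
  node 7: {0,2,3}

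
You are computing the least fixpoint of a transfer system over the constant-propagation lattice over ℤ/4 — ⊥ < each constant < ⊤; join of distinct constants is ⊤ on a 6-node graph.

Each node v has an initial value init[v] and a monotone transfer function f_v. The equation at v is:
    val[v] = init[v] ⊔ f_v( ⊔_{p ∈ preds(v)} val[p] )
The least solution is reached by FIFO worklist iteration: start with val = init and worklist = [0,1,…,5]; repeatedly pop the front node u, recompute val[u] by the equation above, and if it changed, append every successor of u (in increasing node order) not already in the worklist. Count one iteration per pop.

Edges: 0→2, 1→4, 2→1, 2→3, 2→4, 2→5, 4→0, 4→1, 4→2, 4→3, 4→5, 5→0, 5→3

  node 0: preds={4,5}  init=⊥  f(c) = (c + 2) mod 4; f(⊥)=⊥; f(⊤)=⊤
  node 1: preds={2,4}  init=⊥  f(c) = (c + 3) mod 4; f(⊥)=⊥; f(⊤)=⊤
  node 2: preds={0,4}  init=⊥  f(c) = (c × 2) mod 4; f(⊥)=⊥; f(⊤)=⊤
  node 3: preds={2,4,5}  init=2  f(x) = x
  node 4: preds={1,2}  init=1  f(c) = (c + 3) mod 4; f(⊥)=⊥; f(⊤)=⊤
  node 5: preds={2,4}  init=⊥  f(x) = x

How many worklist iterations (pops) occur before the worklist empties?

11

Trace (11 dequeues):
  [1] u=0 | in 1 | out 3 | prev ⊥ | push {}
  [2] u=1 | in 1 | out 0 | prev ⊥ | push {}
  [3] u=2 | in ⊤ | out ⊤ | prev ⊥ | push {1}
  [4] u=3 | in ⊤ | out ⊤ | prev 2 | push {}
  [5] u=4 | in ⊤ | out ⊤ | prev 1 | push {0,2,3}
  [6] u=5 | in ⊤ | out ⊤ | prev ⊥ | push {}
  [7] u=1 | in ⊤ | out ⊤ | prev 0 | push {4}
  [8] u=0 | in ⊤ | out ⊤ | prev 3 | push {}
  [9] u=2 | in ⊤ | out ⊤ | ==
  [10] u=3 | in ⊤ | out ⊤ | ==
  [11] u=4 | in ⊤ | out ⊤ | ==

Converged values:
  [0] ⊤
  [1] ⊤
  [2] ⊤
  [3] ⊤
  [4] ⊤
  [5] ⊤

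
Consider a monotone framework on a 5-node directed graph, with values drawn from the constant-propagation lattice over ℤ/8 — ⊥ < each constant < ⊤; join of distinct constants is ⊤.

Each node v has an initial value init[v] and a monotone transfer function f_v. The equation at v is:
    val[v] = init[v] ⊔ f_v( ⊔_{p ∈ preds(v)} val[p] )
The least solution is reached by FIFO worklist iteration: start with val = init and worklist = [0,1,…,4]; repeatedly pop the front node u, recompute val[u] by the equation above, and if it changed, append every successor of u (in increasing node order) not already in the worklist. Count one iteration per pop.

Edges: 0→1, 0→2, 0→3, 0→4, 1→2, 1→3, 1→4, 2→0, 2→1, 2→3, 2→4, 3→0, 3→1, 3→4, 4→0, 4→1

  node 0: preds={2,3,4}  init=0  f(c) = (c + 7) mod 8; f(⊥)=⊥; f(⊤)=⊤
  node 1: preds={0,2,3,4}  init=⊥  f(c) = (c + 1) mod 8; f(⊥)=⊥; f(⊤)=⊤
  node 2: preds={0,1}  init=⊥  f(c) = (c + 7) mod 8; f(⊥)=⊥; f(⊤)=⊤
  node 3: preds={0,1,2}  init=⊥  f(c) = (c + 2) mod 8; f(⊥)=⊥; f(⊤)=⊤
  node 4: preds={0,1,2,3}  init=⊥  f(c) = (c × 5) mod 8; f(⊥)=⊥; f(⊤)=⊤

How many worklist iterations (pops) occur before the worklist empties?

10

Trace (10 dequeues):
  [1] u=0 | in ⊥ | out 0 | ==
  [2] u=1 | in 0 | out 1 | prev ⊥ | push {}
  [3] u=2 | in ⊤ | out ⊤ | prev ⊥ | push {0,1}
  [4] u=3 | in ⊤ | out ⊤ | prev ⊥ | push {}
  [5] u=4 | in ⊤ | out ⊤ | prev ⊥ | push {}
  [6] u=0 | in ⊤ | out ⊤ | prev 0 | push {2,3,4}
  [7] u=1 | in ⊤ | out ⊤ | prev 1 | push {}
  [8] u=2 | in ⊤ | out ⊤ | ==
  [9] u=3 | in ⊤ | out ⊤ | ==
  [10] u=4 | in ⊤ | out ⊤ | ==

Converged values:
  [0] ⊤
  [1] ⊤
  [2] ⊤
  [3] ⊤
  [4] ⊤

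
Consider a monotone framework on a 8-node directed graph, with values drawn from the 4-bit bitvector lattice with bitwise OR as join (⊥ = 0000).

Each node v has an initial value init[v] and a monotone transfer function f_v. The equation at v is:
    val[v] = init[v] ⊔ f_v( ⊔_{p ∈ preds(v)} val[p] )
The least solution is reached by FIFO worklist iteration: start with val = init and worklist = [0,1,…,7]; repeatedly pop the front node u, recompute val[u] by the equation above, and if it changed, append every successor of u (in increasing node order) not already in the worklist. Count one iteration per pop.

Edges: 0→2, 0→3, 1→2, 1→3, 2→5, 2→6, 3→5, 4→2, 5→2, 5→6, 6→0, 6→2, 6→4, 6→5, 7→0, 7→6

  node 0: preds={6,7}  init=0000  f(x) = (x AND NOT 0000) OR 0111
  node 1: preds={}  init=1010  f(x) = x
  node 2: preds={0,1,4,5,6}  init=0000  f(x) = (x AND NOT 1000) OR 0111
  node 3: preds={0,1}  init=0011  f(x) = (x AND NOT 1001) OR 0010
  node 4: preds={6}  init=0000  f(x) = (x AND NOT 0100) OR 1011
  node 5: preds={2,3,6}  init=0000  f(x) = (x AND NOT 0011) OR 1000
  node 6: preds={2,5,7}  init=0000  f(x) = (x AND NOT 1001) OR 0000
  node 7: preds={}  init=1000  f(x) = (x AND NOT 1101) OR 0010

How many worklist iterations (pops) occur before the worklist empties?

Trace (13 dequeues):
  [1] u=0 | in 1000 | out 1111 | prev 0000 | push {}
  [2] u=1 | in 0000 | out 1010 | ==
  [3] u=2 | in 1111 | out 0111 | prev 0000 | push {}
  [4] u=3 | in 1111 | out 0111 | prev 0011 | push {}
  [5] u=4 | in 0000 | out 1011 | prev 0000 | push {2}
  [6] u=5 | in 0111 | out 1100 | prev 0000 | push {}
  [7] u=6 | in 1111 | out 0110 | prev 0000 | push {0,4,5}
  [8] u=7 | in 0000 | out 1010 | prev 1000 | push {6}
  [9] u=2 | in 1111 | out 0111 | ==
  [10] u=0 | in 1110 | out 1111 | ==
  [11] u=4 | in 0110 | out 1011 | ==
  [12] u=5 | in 0111 | out 1100 | ==
  [13] u=6 | in 1111 | out 0110 | ==

Converged values:
  [0] 1111
  [1] 1010
  [2] 0111
  [3] 0111
  [4] 1011
  [5] 1100
  [6] 0110
  [7] 1010

13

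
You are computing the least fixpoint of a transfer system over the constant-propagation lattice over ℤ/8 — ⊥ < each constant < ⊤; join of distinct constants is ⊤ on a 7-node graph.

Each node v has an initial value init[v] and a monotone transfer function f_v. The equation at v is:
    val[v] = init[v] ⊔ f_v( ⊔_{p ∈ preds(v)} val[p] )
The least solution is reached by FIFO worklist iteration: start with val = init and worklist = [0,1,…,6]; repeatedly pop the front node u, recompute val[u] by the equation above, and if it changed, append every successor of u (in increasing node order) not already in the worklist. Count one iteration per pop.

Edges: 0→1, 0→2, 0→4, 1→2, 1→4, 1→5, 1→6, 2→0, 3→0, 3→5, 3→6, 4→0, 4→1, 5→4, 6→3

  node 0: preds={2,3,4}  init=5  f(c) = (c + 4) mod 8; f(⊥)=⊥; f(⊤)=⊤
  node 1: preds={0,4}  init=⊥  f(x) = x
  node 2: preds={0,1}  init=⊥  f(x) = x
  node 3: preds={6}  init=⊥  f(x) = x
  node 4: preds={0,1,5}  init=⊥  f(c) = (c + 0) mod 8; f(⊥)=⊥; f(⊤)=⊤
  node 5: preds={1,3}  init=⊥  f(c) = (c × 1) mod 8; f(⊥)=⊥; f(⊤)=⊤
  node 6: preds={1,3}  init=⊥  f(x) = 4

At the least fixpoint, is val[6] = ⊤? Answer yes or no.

no

Trace (17 dequeues):
  [1] u=0 | in ⊥ | out 5 | ==
  [2] u=1 | in 5 | out 5 | prev ⊥ | push {}
  [3] u=2 | in 5 | out 5 | prev ⊥ | push {0}
  [4] u=3 | in ⊥ | out ⊥ | ==
  [5] u=4 | in 5 | out 5 | prev ⊥ | push {1}
  [6] u=5 | in 5 | out 5 | prev ⊥ | push {4}
  [7] u=6 | in 5 | out 4 | prev ⊥ | push {3}
  [8] u=0 | in 5 | out ⊤ | prev 5 | push {2}
  [9] u=1 | in ⊤ | out ⊤ | prev 5 | push {5,6}
  [10] u=4 | in ⊤ | out ⊤ | prev 5 | push {0,1}
  [11] u=3 | in 4 | out 4 | prev ⊥ | push {}
  [12] u=2 | in ⊤ | out ⊤ | prev 5 | push {}
  [13] u=5 | in ⊤ | out ⊤ | prev 5 | push {4}
  [14] u=6 | in ⊤ | out 4 | ==
  [15] u=0 | in ⊤ | out ⊤ | ==
  [16] u=1 | in ⊤ | out ⊤ | ==
  [17] u=4 | in ⊤ | out ⊤ | ==

Converged values:
  [0] ⊤
  [1] ⊤
  [2] ⊤
  [3] 4
  [4] ⊤
  [5] ⊤
  [6] 4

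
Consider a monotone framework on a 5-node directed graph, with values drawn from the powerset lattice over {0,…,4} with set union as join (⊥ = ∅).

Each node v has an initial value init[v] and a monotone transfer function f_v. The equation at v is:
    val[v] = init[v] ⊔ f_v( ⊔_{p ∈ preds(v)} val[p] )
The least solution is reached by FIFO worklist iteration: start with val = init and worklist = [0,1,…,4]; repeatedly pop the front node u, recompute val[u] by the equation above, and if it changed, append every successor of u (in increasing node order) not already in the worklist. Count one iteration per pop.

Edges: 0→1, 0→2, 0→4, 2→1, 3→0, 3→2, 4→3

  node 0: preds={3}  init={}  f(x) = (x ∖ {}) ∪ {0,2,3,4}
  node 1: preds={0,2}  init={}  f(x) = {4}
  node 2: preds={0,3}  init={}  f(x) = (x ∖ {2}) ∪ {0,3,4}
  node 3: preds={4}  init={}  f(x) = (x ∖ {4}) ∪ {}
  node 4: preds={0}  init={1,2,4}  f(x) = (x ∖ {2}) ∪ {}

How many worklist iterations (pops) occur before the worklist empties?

Worklist (13 pops):
  #1 pop 0: in={} → {0,2,3,4} (was {}); enqueue []
  #2 pop 1: in={0,2,3,4} → {4} (was {}); enqueue []
  #3 pop 2: in={0,2,3,4} → {0,3,4} (was {}); enqueue [1]
  #4 pop 3: in={1,2,4} → {1,2} (was {}); enqueue [0,2]
  #5 pop 4: in={0,2,3,4} → {0,1,2,3,4} (was {1,2,4}); enqueue [3]
  #6 pop 1: in={0,2,3,4} → {4} (no change)
  #7 pop 0: in={1,2} → {0,1,2,3,4} (was {0,2,3,4}); enqueue [1,4]
  #8 pop 2: in={0,1,2,3,4} → {0,1,3,4} (was {0,3,4}); enqueue []
  #9 pop 3: in={0,1,2,3,4} → {0,1,2,3} (was {1,2}); enqueue [0,2]
  #10 pop 1: in={0,1,2,3,4} → {4} (no change)
  #11 pop 4: in={0,1,2,3,4} → {0,1,2,3,4} (no change)
  #12 pop 0: in={0,1,2,3} → {0,1,2,3,4} (no change)
  #13 pop 2: in={0,1,2,3,4} → {0,1,3,4} (no change)

Fixpoint:
  val[0] = {0,1,2,3,4}
  val[1] = {4}
  val[2] = {0,1,3,4}
  val[3] = {0,1,2,3}
  val[4] = {0,1,2,3,4}

13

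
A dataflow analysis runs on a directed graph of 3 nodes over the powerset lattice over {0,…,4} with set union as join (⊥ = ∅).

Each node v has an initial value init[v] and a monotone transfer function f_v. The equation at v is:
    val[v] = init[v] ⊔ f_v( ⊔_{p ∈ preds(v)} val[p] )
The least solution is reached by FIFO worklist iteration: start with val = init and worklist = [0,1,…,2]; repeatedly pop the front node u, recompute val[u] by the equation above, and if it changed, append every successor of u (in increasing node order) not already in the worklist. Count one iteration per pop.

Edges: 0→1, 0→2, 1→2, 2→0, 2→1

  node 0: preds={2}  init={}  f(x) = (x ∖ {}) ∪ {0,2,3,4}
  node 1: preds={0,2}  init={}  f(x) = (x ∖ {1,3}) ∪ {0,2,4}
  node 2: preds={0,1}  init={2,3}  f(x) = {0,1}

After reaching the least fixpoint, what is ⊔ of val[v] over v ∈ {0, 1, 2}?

{0,1,2,3,4}

Worklist (6 pops):
  #1 pop 0: in={2,3} → {0,2,3,4} (was {}); enqueue []
  #2 pop 1: in={0,2,3,4} → {0,2,4} (was {}); enqueue []
  #3 pop 2: in={0,2,3,4} → {0,1,2,3} (was {2,3}); enqueue [0,1]
  #4 pop 0: in={0,1,2,3} → {0,1,2,3,4} (was {0,2,3,4}); enqueue [2]
  #5 pop 1: in={0,1,2,3,4} → {0,2,4} (no change)
  #6 pop 2: in={0,1,2,3,4} → {0,1,2,3} (no change)

Fixpoint:
  val[0] = {0,1,2,3,4}
  val[1] = {0,2,4}
  val[2] = {0,1,2,3}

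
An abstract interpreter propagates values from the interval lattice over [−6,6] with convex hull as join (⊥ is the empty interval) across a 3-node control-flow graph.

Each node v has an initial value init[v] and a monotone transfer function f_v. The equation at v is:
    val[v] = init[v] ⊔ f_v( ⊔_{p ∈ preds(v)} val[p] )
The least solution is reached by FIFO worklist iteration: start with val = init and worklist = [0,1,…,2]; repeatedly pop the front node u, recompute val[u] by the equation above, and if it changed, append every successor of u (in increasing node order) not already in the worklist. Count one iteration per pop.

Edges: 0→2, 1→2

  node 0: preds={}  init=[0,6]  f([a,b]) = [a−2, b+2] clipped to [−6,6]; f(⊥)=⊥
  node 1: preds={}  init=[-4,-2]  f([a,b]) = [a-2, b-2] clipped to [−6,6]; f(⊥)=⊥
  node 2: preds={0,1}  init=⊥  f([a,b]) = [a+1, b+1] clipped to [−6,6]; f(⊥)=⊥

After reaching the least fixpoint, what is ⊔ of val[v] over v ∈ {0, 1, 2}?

Worklist (3 pops):
  #1 pop 0: in=⊥ → [0,6] (no change)
  #2 pop 1: in=⊥ → [-4,-2] (no change)
  #3 pop 2: in=[-4,6] → [-3,6] (was ⊥); enqueue []

Fixpoint:
  val[0] = [0,6]
  val[1] = [-4,-2]
  val[2] = [-3,6]

[-4,6]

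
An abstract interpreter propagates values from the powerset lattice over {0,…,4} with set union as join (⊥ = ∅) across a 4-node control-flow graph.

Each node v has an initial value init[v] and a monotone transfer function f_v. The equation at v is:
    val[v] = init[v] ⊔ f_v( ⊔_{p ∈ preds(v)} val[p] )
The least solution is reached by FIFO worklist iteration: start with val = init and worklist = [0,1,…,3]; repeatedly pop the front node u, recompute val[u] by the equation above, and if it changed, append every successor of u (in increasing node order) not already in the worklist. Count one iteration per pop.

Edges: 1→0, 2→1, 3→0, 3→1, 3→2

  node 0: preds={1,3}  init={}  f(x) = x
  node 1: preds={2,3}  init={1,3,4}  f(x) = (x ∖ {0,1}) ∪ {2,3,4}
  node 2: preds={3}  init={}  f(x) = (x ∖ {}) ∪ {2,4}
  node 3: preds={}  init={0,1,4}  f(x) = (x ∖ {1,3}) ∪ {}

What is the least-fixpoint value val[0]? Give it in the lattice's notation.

Iteration log — 6 steps:
  step 1. node 0  ⊔preds={0,1,3,4}  new={0,1,3,4}  old={}  +wl: 
  step 2. node 1  ⊔preds={0,1,4}  new={1,2,3,4}  old={1,3,4}  +wl: 0
  step 3. node 2  ⊔preds={0,1,4}  new={0,1,2,4}  old={}  +wl: 1
  step 4. node 3  ⊔preds={}  new={0,1,4}  stable
  step 5. node 0  ⊔preds={0,1,2,3,4}  new={0,1,2,3,4}  old={0,1,3,4}  +wl: 
  step 6. node 1  ⊔preds={0,1,2,4}  new={1,2,3,4}  stable

Least fixpoint reached:
  node 0: {0,1,2,3,4}
  node 1: {1,2,3,4}
  node 2: {0,1,2,4}
  node 3: {0,1,4}

{0,1,2,3,4}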